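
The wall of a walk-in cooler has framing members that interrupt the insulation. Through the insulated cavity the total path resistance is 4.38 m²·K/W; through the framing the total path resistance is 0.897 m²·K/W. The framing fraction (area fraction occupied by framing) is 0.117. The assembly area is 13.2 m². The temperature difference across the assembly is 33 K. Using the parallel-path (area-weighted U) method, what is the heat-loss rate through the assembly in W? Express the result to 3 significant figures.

U_eff = 0.883/4.38 + 0.117/0.897 = 0.2016 + 0.1304 = 0.332
R_eff = 1/U_eff = 3.012 m²·K/W
Q = 13.2 × 33 / 3.012 = 144.6 W

145 W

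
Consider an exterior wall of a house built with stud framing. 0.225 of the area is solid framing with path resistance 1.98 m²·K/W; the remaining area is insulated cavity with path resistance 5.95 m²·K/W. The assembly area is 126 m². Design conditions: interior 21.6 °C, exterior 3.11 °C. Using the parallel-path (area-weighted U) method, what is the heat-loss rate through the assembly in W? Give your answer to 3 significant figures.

U_eff = 0.775/5.95 + 0.225/1.98 = 0.1303 + 0.1136 = 0.2439
R_eff = 1/U_eff = 4.1 m²·K/W
Q = 126 × (21.6 − 3.11) / 4.1 = 568.2 W

568 W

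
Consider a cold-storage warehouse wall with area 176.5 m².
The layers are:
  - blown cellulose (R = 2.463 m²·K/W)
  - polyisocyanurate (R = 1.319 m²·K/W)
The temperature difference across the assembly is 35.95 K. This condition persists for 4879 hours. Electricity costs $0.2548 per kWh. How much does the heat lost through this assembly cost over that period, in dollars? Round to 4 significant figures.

2086 dollars

R_total = 2.463 + 1.319 = 3.782 m²·K/W
Q = 176.5 × 35.95 / 3.782 = 1677.7 W
E = 1677.7 W × 4879 h / 1000 = 8185.6 kWh
Cost = 8185.6 × 0.2548 = $2085.7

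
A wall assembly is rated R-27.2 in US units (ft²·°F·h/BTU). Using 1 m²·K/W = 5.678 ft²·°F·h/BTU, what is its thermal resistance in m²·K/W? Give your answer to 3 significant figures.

4.79 m²·K/W

R_SI = 27.2/5.678 = 4.79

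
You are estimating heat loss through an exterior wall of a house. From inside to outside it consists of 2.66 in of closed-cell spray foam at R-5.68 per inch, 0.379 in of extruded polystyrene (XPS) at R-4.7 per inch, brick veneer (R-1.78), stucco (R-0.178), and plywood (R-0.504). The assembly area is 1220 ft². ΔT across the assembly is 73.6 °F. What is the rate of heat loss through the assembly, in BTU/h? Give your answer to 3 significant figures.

2.66 × 5.68 = 15.11
0.379 × 4.7 = 1.781
R_total = 15.11 + 1.781 + 1.78 + 0.178 + 0.504 = 19.35 ft²·°F·h/BTU
Q = A·ΔT/R = 1220 × 73.6 / 19.35 = 4640 BTU/h

4640 BTU/h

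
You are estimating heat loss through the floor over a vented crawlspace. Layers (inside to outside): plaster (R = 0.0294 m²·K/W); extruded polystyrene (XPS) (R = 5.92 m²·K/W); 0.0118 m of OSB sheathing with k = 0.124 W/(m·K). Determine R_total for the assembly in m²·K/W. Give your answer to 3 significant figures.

6.04 m²·K/W

0.0118/0.124 = 0.09516
R_total = 0.0294 + 5.92 + 0.09516 = 6.045 m²·K/W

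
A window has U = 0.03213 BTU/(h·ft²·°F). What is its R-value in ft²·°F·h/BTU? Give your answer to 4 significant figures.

R = 1/U = 1/0.03213 = 31.124

31.12 ft²·°F·h/BTU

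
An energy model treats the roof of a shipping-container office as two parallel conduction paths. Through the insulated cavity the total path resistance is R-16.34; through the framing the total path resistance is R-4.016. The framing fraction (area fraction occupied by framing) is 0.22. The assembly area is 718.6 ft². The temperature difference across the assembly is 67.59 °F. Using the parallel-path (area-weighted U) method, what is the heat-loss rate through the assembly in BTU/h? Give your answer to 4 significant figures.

U_eff = 0.78/16.34 + 0.22/4.016 = 0.047736 + 0.054781 = 0.10252
R_eff = 1/U_eff = 9.7545 ft²·°F·h/BTU
Q = 718.6 × 67.59 / 9.7545 = 4979.2 BTU/h

4979 BTU/h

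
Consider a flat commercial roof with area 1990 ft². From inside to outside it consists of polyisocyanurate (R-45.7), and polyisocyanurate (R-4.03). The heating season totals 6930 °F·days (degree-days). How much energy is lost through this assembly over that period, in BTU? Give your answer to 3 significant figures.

R_total = 45.7 + 4.03 = 49.73 ft²·°F·h/BTU
E = A × HDD × 24 / R = 1990 × 6930 × 24 / 49.73 = 6655000 BTU

6660000 BTU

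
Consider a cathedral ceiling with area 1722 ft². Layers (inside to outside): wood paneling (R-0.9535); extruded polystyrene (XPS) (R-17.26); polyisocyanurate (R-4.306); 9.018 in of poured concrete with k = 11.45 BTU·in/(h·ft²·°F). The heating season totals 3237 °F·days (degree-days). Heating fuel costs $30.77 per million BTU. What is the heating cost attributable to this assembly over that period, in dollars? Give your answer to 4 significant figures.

9.018/11.45 = 0.7876
R_total = 0.9535 + 17.26 + 4.306 + 0.7876 = 23.307 ft²·°F·h/BTU
E = A × HDD × 24 / R = 1722 × 3237 × 24 / 23.307 = 5739800 BTU
Cost = 5739800/10⁶ × 30.77 = $176.61

176.6 dollars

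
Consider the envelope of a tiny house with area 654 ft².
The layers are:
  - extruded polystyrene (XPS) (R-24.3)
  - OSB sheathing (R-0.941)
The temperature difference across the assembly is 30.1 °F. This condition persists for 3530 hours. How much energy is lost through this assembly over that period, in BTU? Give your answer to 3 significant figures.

R_total = 24.3 + 0.941 = 25.24 ft²·°F·h/BTU
Q = 654 × 30.1 / 25.24 = 779.9 BTU/h
E = 779.9 × 3530 = 2753000 BTU

2750000 BTU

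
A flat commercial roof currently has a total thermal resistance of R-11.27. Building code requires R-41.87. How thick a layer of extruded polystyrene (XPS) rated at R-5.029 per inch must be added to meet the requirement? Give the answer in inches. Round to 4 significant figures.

ΔR = 41.87 − 11.27 = 30.6 ft²·°F·h/BTU
L = ΔR / (R/in) = 30.6/5.029 = 6.0847 in

6.085 in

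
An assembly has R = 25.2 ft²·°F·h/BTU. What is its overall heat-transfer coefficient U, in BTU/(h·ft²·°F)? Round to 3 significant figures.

U = 1/R = 1/25.2 = 0.03968

0.0397 BTU/(h·ft²·°F)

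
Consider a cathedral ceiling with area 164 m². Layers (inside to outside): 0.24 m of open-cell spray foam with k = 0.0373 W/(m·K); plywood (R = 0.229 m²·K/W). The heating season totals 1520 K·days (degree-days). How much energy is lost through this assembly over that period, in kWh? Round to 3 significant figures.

898 kWh

0.24/0.0373 = 6.434
R_total = 6.434 + 0.229 = 6.663 m²·K/W
E = A × HDD × 24 / R / 1000 = 164 × 1520 × 24 / 6.663 / 1000 = 897.9 kWh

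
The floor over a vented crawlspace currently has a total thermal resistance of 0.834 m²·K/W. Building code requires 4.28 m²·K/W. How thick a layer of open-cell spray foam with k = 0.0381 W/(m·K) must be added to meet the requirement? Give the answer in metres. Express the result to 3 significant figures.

ΔR = 4.28 − 0.834 = 3.446 m²·K/W
L = ΔR × k = 3.446 × 0.0381 = 0.1313 m

0.131 m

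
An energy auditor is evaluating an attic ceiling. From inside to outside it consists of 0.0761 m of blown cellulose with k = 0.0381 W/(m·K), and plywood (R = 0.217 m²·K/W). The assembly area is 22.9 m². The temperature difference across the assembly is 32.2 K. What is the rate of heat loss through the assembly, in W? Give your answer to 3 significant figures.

0.0761/0.0381 = 1.997
R_total = 1.997 + 0.217 = 2.214 m²·K/W
Q = A·ΔT/R = 22.9 × 32.2 / 2.214 = 333 W

333 W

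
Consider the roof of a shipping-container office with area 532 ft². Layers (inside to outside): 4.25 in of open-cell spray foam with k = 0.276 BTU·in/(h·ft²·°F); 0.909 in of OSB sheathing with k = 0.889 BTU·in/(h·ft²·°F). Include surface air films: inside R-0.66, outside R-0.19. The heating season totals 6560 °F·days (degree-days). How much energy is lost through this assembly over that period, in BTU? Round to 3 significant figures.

4.25/0.276 = 15.4
0.909/0.889 = 1.022
R_total = 0.66 + 15.4 + 1.022 + 0.19 = 17.27 ft²·°F·h/BTU
E = A × HDD × 24 / R = 532 × 6560 × 24 / 17.27 = 4850000 BTU

4850000 BTU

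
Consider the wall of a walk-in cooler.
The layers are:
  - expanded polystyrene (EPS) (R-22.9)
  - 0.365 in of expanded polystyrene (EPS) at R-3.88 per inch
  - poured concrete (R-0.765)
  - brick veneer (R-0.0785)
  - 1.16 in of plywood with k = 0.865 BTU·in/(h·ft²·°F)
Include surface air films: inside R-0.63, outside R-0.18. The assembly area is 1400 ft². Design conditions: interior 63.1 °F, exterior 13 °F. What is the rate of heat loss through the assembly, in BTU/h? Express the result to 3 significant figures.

0.365 × 3.88 = 1.416
1.16/0.865 = 1.341
R_total = 0.63 + 22.9 + 1.416 + 0.765 + 0.0785 + 1.341 + 0.18 = 27.31 ft²·°F·h/BTU
Q = A·ΔT/R = 1400 × (63.1 − 13) / 27.31 = 2568 BTU/h

2570 BTU/h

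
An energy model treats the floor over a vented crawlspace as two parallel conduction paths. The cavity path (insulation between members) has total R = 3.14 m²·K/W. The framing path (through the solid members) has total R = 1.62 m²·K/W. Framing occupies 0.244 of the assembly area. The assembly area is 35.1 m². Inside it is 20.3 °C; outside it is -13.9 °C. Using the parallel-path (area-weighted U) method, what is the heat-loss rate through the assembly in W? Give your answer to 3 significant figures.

U_eff = 0.756/3.14 + 0.244/1.62 = 0.2408 + 0.1506 = 0.3914
R_eff = 1/U_eff = 2.555 m²·K/W
Q = 35.1 × (20.3 − (-13.9)) / 2.555 = 469.8 W

470 W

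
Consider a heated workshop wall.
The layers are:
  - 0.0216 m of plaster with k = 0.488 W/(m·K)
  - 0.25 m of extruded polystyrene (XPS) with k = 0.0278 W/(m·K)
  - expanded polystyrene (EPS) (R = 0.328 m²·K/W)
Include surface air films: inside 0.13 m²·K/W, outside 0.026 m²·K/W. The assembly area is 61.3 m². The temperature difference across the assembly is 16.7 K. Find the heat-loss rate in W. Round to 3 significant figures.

0.0216/0.488 = 0.04426
0.25/0.0278 = 8.993
R_total = 0.13 + 0.04426 + 8.993 + 0.328 + 0.026 = 9.521 m²·K/W
Q = A·ΔT/R = 61.3 × 16.7 / 9.521 = 107.5 W

108 W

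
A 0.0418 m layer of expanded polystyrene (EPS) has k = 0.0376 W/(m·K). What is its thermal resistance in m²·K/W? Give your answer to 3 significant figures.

R = L/k = 0.0418/0.0376 = 1.112 m²·K/W

1.11 m²·K/W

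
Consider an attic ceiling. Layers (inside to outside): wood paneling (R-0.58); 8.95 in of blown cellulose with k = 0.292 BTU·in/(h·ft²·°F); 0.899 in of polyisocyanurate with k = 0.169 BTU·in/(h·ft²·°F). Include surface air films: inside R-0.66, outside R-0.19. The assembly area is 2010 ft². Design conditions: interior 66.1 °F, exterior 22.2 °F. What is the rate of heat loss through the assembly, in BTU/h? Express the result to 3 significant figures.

2360 BTU/h

8.95/0.292 = 30.65
0.899/0.169 = 5.32
R_total = 0.66 + 0.58 + 30.65 + 5.32 + 0.19 = 37.4 ft²·°F·h/BTU
Q = A·ΔT/R = 2010 × (66.1 − 22.2) / 37.4 = 2359 BTU/h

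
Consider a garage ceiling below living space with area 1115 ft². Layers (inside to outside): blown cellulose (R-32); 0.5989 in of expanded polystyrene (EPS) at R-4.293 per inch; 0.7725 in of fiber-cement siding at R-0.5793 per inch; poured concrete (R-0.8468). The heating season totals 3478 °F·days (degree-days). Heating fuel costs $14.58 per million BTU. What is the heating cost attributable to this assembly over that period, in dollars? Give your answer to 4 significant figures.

0.5989 × 4.293 = 2.5711
0.7725 × 0.5793 = 0.44751
R_total = 32 + 2.5711 + 0.44751 + 0.8468 = 35.865 ft²·°F·h/BTU
E = A × HDD × 24 / R = 1115 × 3478 × 24 / 35.865 = 2595000 BTU
Cost = 2595000/10⁶ × 14.58 = $37.835

37.84 dollars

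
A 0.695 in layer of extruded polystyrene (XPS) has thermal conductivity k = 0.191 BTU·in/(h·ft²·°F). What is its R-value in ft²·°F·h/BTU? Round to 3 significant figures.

R = L/k = 0.695/0.191 = 3.639 ft²·°F·h/BTU

3.64 ft²·°F·h/BTU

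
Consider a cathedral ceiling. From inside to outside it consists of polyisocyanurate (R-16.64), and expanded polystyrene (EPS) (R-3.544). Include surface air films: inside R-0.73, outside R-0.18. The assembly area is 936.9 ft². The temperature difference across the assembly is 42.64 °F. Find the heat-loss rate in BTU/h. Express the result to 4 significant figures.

R_total = 0.73 + 16.64 + 3.544 + 0.18 = 21.094 ft²·°F·h/BTU
Q = A·ΔT/R = 936.9 × 42.64 / 21.094 = 1893.9 BTU/h

1894 BTU/h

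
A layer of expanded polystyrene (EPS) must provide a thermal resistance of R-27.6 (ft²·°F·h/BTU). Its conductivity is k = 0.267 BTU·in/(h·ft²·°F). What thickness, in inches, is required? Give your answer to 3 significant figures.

L = R × k = 27.6 × 0.267 = 7.369 in

7.37 in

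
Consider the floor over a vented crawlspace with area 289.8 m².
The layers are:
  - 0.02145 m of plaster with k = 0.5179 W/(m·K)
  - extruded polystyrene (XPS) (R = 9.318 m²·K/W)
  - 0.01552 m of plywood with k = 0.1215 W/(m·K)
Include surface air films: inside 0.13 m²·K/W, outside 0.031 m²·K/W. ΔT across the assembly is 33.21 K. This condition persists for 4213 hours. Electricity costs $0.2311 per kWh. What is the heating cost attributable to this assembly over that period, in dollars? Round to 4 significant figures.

0.02145/0.5179 = 0.041417
0.01552/0.1215 = 0.12774
R_total = 0.13 + 0.041417 + 9.318 + 0.12774 + 0.031 = 9.6482 m²·K/W
Q = 289.8 × 33.21 / 9.6482 = 997.52 W
E = 997.52 W × 4213 h / 1000 = 4202.6 kWh
Cost = 4202.6 × 0.2311 = $971.21

971.2 dollars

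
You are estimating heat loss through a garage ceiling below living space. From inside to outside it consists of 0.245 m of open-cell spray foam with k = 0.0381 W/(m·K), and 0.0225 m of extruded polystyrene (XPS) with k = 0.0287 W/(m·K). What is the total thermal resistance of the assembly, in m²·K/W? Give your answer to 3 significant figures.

0.245/0.0381 = 6.43
0.0225/0.0287 = 0.784
R_total = 6.43 + 0.784 = 7.214 m²·K/W

7.21 m²·K/W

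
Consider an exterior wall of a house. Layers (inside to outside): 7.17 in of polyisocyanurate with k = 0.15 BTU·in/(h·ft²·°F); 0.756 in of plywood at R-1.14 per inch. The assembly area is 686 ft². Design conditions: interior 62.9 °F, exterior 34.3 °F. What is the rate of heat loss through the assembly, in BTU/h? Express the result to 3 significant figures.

403 BTU/h

7.17/0.15 = 47.8
0.756 × 1.14 = 0.8618
R_total = 47.8 + 0.8618 = 48.66 ft²·°F·h/BTU
Q = A·ΔT/R = 686 × (62.9 − 34.3) / 48.66 = 403.2 BTU/h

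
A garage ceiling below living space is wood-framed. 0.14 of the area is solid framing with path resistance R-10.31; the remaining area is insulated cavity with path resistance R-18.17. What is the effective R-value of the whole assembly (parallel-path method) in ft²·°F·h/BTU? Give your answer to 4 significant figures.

U_eff = 0.86/18.17 + 0.14/10.31 = 0.047331 + 0.013579 = 0.06091
R_eff = 1/U_eff = 16.418 ft²·°F·h/BTU

16.42 ft²·°F·h/BTU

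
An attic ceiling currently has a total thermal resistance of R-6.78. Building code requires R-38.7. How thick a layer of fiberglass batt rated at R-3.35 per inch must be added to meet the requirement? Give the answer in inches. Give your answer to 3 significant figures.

9.53 in

ΔR = 38.7 − 6.78 = 31.92 ft²·°F·h/BTU
L = ΔR / (R/in) = 31.92/3.35 = 9.528 in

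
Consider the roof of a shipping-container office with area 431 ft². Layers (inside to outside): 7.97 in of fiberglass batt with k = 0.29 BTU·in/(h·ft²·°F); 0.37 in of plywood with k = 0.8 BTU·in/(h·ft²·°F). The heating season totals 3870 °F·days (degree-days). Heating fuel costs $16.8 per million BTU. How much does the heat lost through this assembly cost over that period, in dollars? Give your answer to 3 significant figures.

7.97/0.29 = 27.48
0.37/0.8 = 0.4625
R_total = 27.48 + 0.4625 = 27.95 ft²·°F·h/BTU
E = A × HDD × 24 / R = 431 × 3870 × 24 / 27.95 = 1432000 BTU
Cost = 1432000/10⁶ × 16.8 = $24.07

24.1 dollars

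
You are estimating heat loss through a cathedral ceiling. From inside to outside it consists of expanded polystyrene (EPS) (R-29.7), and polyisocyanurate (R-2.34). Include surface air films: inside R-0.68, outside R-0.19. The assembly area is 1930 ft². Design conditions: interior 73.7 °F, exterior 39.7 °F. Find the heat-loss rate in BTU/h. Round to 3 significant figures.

R_total = 0.68 + 29.7 + 2.34 + 0.19 = 32.91 ft²·°F·h/BTU
Q = A·ΔT/R = 1930 × (73.7 − 39.7) / 32.91 = 1994 BTU/h

1990 BTU/h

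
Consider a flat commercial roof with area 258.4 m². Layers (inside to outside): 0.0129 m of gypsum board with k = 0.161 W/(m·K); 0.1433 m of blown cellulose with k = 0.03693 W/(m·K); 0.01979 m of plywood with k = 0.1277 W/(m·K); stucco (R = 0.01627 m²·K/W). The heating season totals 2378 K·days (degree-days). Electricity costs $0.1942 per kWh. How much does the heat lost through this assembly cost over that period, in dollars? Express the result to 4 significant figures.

693.2 dollars

0.0129/0.161 = 0.080124
0.1433/0.03693 = 3.8803
0.01979/0.1277 = 0.15497
R_total = 0.080124 + 3.8803 + 0.15497 + 0.01627 = 4.1317 m²·K/W
E = A × HDD × 24 / R / 1000 = 258.4 × 2378 × 24 / 4.1317 / 1000 = 3569.3 kWh
Cost = 3569.3 × 0.1942 = $693.17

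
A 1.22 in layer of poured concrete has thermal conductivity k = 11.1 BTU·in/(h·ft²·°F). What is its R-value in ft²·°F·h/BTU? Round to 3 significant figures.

R = L/k = 1.22/11.1 = 0.1099 ft²·°F·h/BTU

0.110 ft²·°F·h/BTU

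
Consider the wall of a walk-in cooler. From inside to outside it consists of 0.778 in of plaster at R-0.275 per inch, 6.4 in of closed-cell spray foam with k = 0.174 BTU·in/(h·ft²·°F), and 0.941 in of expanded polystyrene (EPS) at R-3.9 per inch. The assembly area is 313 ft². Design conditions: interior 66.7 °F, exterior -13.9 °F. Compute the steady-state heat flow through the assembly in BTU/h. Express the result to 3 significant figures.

620 BTU/h

0.778 × 0.275 = 0.214
6.4/0.174 = 36.78
0.941 × 3.9 = 3.67
R_total = 0.214 + 36.78 + 3.67 = 40.67 ft²·°F·h/BTU
Q = A·ΔT/R = 313 × (66.7 − (-13.9)) / 40.67 = 620.4 BTU/h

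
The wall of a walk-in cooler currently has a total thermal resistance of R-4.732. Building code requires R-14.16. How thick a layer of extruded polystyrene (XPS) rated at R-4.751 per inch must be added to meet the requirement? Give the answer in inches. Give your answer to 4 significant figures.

1.984 in

ΔR = 14.16 − 4.732 = 9.428 ft²·°F·h/BTU
L = ΔR / (R/in) = 9.428/4.751 = 1.9844 in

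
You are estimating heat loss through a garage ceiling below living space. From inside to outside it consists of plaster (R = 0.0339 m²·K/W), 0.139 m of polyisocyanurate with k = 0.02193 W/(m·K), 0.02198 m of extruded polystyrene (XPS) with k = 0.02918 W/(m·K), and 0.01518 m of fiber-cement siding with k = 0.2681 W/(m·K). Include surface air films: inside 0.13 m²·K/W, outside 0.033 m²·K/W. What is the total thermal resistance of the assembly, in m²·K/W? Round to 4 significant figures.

7.345 m²·K/W

0.139/0.02193 = 6.3383
0.02198/0.02918 = 0.75326
0.01518/0.2681 = 0.056621
R_total = 0.13 + 0.0339 + 6.3383 + 0.75326 + 0.056621 + 0.033 = 7.3451 m²·K/W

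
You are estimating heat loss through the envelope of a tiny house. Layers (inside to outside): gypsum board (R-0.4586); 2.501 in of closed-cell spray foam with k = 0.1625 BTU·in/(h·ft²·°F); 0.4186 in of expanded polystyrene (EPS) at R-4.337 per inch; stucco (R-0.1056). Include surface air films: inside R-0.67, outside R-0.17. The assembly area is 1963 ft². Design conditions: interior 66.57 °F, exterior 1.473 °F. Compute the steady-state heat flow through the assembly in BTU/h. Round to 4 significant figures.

6866 BTU/h

2.501/0.1625 = 15.391
0.4186 × 4.337 = 1.8155
R_total = 0.67 + 0.4586 + 15.391 + 1.8155 + 0.1056 + 0.17 = 18.61 ft²·°F·h/BTU
Q = A·ΔT/R = 1963 × (66.57 − 1.473) / 18.61 = 6866.3 BTU/h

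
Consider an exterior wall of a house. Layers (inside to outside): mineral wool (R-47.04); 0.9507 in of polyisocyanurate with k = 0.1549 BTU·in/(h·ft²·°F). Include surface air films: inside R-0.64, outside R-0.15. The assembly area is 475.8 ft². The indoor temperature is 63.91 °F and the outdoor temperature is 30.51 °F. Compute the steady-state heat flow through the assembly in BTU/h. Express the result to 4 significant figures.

0.9507/0.1549 = 6.1375
R_total = 0.64 + 47.04 + 6.1375 + 0.15 = 53.968 ft²·°F·h/BTU
Q = A·ΔT/R = 475.8 × (63.91 − 30.51) / 53.968 = 294.47 BTU/h

294.5 BTU/h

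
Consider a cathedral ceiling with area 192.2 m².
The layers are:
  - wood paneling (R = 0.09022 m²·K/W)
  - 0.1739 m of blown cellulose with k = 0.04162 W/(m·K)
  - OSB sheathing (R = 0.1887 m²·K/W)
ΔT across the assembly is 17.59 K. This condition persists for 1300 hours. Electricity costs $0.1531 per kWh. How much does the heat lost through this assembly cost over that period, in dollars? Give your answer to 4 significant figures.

151.0 dollars

0.1739/0.04162 = 4.1783
R_total = 0.09022 + 4.1783 + 0.1887 = 4.4572 m²·K/W
Q = 192.2 × 17.59 / 4.4572 = 758.5 W
E = 758.5 W × 1300 h / 1000 = 986.05 kWh
Cost = 986.05 × 0.1531 = $150.96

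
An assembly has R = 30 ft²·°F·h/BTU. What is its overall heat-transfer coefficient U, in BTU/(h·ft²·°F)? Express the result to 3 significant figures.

0.0333 BTU/(h·ft²·°F)

U = 1/R = 1/30 = 0.03333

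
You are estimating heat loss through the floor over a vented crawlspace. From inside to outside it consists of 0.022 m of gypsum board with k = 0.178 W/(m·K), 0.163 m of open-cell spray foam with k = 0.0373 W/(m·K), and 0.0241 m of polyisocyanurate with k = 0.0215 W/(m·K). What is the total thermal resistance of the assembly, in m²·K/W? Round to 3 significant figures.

0.022/0.178 = 0.1236
0.163/0.0373 = 4.37
0.0241/0.0215 = 1.121
R_total = 0.1236 + 4.37 + 1.121 = 5.614 m²·K/W

5.61 m²·K/W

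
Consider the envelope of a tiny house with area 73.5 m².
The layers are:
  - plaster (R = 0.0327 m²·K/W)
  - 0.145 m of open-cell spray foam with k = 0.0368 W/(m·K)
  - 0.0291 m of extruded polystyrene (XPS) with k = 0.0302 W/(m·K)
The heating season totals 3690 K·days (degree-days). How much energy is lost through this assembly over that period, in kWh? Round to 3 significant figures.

0.145/0.0368 = 3.94
0.0291/0.0302 = 0.9636
R_total = 0.0327 + 3.94 + 0.9636 = 4.936 m²·K/W
E = A × HDD × 24 / R / 1000 = 73.5 × 3690 × 24 / 4.936 / 1000 = 1319 kWh

1320 kWh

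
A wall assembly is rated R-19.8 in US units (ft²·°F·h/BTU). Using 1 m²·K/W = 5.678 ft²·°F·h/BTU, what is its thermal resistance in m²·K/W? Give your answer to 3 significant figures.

3.49 m²·K/W

R_SI = 19.8/5.678 = 3.487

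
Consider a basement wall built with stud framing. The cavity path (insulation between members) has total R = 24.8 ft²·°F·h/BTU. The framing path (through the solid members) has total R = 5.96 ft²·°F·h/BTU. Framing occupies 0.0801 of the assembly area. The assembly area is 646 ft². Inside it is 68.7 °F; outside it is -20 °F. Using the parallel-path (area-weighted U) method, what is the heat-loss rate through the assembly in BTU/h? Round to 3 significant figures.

U_eff = 0.9199/24.8 + 0.0801/5.96 = 0.03709 + 0.01344 = 0.05053
R_eff = 1/U_eff = 19.79 ft²·°F·h/BTU
Q = 646 × (68.7 − (-20)) / 19.79 = 2896 BTU/h

2900 BTU/h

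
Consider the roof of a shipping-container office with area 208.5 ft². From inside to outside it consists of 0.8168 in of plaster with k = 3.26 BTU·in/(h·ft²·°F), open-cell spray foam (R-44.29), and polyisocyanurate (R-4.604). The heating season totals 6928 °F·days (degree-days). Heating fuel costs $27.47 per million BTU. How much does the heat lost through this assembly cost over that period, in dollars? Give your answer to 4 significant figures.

19.38 dollars

0.8168/3.26 = 0.25055
R_total = 0.25055 + 44.29 + 4.604 = 49.145 ft²·°F·h/BTU
E = A × HDD × 24 / R = 208.5 × 6928 × 24 / 49.145 = 705420 BTU
Cost = 705420/10⁶ × 27.47 = $19.378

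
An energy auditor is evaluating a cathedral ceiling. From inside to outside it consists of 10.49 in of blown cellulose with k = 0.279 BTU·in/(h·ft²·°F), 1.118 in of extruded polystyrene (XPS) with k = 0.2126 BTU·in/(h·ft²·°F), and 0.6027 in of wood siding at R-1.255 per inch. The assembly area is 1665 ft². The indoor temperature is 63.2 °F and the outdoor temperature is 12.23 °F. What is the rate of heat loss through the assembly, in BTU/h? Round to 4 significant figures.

1946 BTU/h

10.49/0.279 = 37.599
1.118/0.2126 = 5.2587
0.6027 × 1.255 = 0.75639
R_total = 37.599 + 5.2587 + 0.75639 = 43.614 ft²·°F·h/BTU
Q = A·ΔT/R = 1665 × (63.2 − 12.23) / 43.614 = 1945.8 BTU/h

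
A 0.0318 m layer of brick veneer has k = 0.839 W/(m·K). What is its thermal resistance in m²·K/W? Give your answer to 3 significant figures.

0.0379 m²·K/W

R = L/k = 0.0318/0.839 = 0.0379 m²·K/W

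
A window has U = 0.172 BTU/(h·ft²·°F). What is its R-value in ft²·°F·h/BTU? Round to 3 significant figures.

R = 1/U = 1/0.172 = 5.814

5.81 ft²·°F·h/BTU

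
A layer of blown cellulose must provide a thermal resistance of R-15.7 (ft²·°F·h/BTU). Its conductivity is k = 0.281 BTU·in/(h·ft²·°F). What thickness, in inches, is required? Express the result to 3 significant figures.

L = R × k = 15.7 × 0.281 = 4.412 in

4.41 in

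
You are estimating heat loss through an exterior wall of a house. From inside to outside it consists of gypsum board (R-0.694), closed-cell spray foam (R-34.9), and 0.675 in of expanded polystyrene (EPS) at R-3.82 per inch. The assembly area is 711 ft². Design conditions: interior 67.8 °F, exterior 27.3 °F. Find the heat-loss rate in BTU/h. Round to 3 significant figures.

0.675 × 3.82 = 2.579
R_total = 0.694 + 34.9 + 2.579 = 38.17 ft²·°F·h/BTU
Q = A·ΔT/R = 711 × (67.8 − 27.3) / 38.17 = 754.4 BTU/h

754 BTU/h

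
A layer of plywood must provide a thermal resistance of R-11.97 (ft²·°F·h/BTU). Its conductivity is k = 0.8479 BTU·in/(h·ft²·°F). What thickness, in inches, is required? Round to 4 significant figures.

L = R × k = 11.97 × 0.8479 = 10.149 in

10.15 in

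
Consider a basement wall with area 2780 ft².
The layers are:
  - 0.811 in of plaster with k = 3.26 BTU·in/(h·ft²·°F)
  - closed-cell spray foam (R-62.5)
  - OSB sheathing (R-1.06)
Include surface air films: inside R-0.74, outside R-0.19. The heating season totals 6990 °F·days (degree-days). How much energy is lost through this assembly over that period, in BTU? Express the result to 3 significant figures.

7200000 BTU

0.811/3.26 = 0.2488
R_total = 0.74 + 0.2488 + 62.5 + 1.06 + 0.19 = 64.74 ft²·°F·h/BTU
E = A × HDD × 24 / R = 2780 × 6990 × 24 / 64.74 = 7204000 BTU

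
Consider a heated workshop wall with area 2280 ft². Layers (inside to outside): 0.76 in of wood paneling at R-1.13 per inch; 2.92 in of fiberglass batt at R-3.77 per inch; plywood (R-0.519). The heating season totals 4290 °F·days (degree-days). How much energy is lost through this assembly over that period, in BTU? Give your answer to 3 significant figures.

0.76 × 1.13 = 0.8588
2.92 × 3.77 = 11.01
R_total = 0.8588 + 11.01 + 0.519 = 12.39 ft²·°F·h/BTU
E = A × HDD × 24 / R = 2280 × 4290 × 24 / 12.39 = 18950000 BTU

19000000 BTU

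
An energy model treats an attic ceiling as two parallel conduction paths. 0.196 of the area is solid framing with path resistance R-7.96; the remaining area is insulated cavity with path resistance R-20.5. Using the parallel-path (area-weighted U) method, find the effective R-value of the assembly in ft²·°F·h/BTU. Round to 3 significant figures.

15.7 ft²·°F·h/BTU

U_eff = 0.804/20.5 + 0.196/7.96 = 0.03922 + 0.02462 = 0.06384
R_eff = 1/U_eff = 15.66 ft²·°F·h/BTU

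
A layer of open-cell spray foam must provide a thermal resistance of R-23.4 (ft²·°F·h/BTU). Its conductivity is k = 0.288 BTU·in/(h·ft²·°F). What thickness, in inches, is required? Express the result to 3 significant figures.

6.74 in

L = R × k = 23.4 × 0.288 = 6.739 in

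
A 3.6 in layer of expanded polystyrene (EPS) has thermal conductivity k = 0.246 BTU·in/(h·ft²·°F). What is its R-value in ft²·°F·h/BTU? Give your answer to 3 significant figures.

14.6 ft²·°F·h/BTU

R = L/k = 3.6/0.246 = 14.63 ft²·°F·h/BTU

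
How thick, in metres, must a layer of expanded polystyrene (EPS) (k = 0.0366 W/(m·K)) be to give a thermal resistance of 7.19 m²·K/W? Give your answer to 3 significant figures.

L = R·k = 7.19 × 0.0366 = 0.2632 m

0.263 m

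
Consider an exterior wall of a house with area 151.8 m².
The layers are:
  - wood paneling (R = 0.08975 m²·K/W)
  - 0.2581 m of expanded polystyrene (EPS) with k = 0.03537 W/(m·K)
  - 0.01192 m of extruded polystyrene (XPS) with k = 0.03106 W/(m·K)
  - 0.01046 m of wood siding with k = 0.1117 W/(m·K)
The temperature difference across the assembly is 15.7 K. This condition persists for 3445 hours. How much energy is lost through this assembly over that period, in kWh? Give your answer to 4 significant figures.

0.2581/0.03537 = 7.2971
0.01192/0.03106 = 0.38377
0.01046/0.1117 = 0.093644
R_total = 0.08975 + 7.2971 + 0.38377 + 0.093644 = 7.8643 m²·K/W
Q = 151.8 × 15.7 / 7.8643 = 303.05 W
E = 303.05 W × 3445 h / 1000 = 1044 kWh

1044 kWh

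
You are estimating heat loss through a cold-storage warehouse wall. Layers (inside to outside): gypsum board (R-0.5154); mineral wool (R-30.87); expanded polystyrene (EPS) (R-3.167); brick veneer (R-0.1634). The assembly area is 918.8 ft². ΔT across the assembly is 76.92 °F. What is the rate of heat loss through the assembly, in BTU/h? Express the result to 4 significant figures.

R_total = 0.5154 + 30.87 + 3.167 + 0.1634 = 34.716 ft²·°F·h/BTU
Q = A·ΔT/R = 918.8 × 76.92 / 34.716 = 2035.8 BTU/h

2036 BTU/h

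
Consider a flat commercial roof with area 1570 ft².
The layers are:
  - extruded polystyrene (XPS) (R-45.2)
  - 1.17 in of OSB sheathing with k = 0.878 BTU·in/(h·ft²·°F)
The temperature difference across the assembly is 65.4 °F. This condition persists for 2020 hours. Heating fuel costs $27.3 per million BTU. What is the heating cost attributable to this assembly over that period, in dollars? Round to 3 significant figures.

122 dollars

1.17/0.878 = 1.333
R_total = 45.2 + 1.333 = 46.53 ft²·°F·h/BTU
Q = 1570 × 65.4 / 46.53 = 2207 BTU/h
E = 2207 × 2020 = 4457000 BTU
Cost = 4457000/10⁶ × 27.3 = $121.7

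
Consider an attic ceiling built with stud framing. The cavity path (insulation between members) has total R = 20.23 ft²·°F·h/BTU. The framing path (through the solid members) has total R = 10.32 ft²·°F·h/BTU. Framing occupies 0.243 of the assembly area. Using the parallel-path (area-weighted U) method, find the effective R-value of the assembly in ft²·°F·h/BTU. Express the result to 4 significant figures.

16.40 ft²·°F·h/BTU

U_eff = 0.757/20.23 + 0.243/10.32 = 0.03742 + 0.023547 = 0.060966
R_eff = 1/U_eff = 16.403 ft²·°F·h/BTU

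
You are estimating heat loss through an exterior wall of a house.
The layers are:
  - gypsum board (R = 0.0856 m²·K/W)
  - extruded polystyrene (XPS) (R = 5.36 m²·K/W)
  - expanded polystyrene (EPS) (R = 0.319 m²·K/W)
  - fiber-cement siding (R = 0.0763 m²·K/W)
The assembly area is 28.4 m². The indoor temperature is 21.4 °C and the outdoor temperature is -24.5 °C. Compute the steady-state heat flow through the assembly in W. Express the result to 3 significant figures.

223 W

R_total = 0.0856 + 5.36 + 0.319 + 0.0763 = 5.841 m²·K/W
Q = A·ΔT/R = 28.4 × (21.4 − (-24.5)) / 5.841 = 223.2 W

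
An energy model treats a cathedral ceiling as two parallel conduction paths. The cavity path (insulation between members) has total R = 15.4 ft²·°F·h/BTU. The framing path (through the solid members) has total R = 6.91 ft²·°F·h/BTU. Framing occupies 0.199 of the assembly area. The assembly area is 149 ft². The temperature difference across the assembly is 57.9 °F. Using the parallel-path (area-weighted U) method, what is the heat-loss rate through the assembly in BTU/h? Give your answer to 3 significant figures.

697 BTU/h

U_eff = 0.801/15.4 + 0.199/6.91 = 0.05201 + 0.0288 = 0.08081
R_eff = 1/U_eff = 12.37 ft²·°F·h/BTU
Q = 149 × 57.9 / 12.37 = 697.2 BTU/h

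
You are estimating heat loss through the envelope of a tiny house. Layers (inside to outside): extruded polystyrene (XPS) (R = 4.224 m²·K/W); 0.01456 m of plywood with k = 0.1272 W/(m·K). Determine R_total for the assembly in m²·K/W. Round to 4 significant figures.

4.338 m²·K/W

0.01456/0.1272 = 0.11447
R_total = 4.224 + 0.11447 = 4.3385 m²·K/W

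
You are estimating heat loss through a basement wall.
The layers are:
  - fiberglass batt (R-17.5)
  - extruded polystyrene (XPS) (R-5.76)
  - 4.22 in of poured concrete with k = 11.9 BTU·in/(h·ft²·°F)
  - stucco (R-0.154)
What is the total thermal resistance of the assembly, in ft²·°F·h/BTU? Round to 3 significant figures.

4.22/11.9 = 0.3546
R_total = 17.5 + 5.76 + 0.3546 + 0.154 = 23.77 ft²·°F·h/BTU

23.8 ft²·°F·h/BTU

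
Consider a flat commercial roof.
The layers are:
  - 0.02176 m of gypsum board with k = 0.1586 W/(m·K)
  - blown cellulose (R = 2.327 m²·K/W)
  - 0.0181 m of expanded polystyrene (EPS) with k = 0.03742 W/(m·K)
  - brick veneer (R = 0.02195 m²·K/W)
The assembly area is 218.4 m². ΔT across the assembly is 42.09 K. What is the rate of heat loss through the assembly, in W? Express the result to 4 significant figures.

3095 W

0.02176/0.1586 = 0.1372
0.0181/0.03742 = 0.4837
R_total = 0.1372 + 2.327 + 0.4837 + 0.02195 = 2.9698 m²·K/W
Q = A·ΔT/R = 218.4 × 42.09 / 2.9698 = 3095.3 W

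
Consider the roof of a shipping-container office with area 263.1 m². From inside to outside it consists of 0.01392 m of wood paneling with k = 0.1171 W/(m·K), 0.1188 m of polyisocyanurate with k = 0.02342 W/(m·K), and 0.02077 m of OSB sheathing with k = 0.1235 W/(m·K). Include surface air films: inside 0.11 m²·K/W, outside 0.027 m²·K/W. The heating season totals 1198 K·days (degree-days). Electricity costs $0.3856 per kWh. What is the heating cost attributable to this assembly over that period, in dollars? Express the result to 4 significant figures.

530.7 dollars

0.01392/0.1171 = 0.11887
0.1188/0.02342 = 5.0726
0.02077/0.1235 = 0.16818
R_total = 0.11 + 0.11887 + 5.0726 + 0.16818 + 0.027 = 5.4966 m²·K/W
E = A × HDD × 24 / R / 1000 = 263.1 × 1198 × 24 / 5.4966 / 1000 = 1376.2 kWh
Cost = 1376.2 × 0.3856 = $530.68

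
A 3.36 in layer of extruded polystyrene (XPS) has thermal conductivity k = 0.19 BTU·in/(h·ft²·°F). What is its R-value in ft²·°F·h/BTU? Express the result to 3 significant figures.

R = L/k = 3.36/0.19 = 17.68 ft²·°F·h/BTU

17.7 ft²·°F·h/BTU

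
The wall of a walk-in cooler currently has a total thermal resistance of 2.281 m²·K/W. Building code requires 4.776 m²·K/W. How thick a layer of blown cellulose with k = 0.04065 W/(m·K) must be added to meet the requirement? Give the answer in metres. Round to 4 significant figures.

0.1014 m

ΔR = 4.776 − 2.281 = 2.495 m²·K/W
L = ΔR × k = 2.495 × 0.04065 = 0.10142 m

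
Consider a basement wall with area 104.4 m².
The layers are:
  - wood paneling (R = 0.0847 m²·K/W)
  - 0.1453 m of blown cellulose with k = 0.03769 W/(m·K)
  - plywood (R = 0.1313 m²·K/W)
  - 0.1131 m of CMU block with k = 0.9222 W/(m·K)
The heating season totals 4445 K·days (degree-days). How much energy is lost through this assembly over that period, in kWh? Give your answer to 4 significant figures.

0.1453/0.03769 = 3.8551
0.1131/0.9222 = 0.12264
R_total = 0.0847 + 3.8551 + 0.1313 + 0.12264 = 4.1938 m²·K/W
E = A × HDD × 24 / R / 1000 = 104.4 × 4445 × 24 / 4.1938 / 1000 = 2655.7 kWh

2656 kWh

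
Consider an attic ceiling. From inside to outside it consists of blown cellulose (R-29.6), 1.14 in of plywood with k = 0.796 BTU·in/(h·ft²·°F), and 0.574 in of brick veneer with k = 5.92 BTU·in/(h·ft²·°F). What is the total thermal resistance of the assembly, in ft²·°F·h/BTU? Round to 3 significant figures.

1.14/0.796 = 1.432
0.574/5.92 = 0.09696
R_total = 29.6 + 1.432 + 0.09696 = 31.13 ft²·°F·h/BTU

31.1 ft²·°F·h/BTU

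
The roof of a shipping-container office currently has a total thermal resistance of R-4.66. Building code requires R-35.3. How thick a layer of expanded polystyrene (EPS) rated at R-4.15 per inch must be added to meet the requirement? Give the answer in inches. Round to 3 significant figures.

ΔR = 35.3 − 4.66 = 30.64 ft²·°F·h/BTU
L = ΔR / (R/in) = 30.64/4.15 = 7.383 in

7.38 in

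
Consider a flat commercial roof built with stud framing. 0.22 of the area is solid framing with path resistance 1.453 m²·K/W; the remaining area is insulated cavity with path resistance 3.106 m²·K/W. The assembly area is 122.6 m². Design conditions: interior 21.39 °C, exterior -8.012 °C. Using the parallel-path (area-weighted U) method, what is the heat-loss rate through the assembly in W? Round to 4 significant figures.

U_eff = 0.78/3.106 + 0.22/1.453 = 0.25113 + 0.15141 = 0.40254
R_eff = 1/U_eff = 2.4842 m²·K/W
Q = 122.6 × (21.39 − (-8.012)) / 2.4842 = 1451 W

1451 W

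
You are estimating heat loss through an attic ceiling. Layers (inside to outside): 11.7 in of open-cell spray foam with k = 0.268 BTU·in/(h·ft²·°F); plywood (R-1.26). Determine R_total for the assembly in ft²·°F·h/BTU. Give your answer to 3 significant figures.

11.7/0.268 = 43.66
R_total = 43.66 + 1.26 = 44.92 ft²·°F·h/BTU

44.9 ft²·°F·h/BTU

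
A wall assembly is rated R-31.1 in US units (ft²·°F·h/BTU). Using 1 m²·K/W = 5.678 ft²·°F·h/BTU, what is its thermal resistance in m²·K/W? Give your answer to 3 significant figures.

5.48 m²·K/W

R_SI = 31.1/5.678 = 5.477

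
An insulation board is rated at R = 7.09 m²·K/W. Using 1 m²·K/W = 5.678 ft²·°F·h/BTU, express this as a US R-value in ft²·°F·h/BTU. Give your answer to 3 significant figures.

R_US = 7.09 × 5.678 = 40.26

40.3 ft²·°F·h/BTU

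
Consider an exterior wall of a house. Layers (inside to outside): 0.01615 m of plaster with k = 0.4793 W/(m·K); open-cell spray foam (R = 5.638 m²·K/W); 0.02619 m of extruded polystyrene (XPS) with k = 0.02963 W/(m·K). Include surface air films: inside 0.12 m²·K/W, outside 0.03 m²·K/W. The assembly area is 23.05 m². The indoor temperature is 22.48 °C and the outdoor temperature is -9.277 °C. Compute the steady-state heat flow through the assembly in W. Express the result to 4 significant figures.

0.01615/0.4793 = 0.033695
0.02619/0.02963 = 0.8839
R_total = 0.12 + 0.033695 + 5.638 + 0.8839 + 0.03 = 6.7056 m²·K/W
Q = A·ΔT/R = 23.05 × (22.48 − (-9.277)) / 6.7056 = 109.16 W

109.2 W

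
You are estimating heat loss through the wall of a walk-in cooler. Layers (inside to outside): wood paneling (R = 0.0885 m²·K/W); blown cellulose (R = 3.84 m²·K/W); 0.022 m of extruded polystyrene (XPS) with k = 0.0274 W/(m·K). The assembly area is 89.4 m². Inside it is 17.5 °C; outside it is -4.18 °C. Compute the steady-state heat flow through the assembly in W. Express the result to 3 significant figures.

0.022/0.0274 = 0.8029
R_total = 0.0885 + 3.84 + 0.8029 = 4.731 m²·K/W
Q = A·ΔT/R = 89.4 × (17.5 − (-4.18)) / 4.731 = 409.6 W

410 W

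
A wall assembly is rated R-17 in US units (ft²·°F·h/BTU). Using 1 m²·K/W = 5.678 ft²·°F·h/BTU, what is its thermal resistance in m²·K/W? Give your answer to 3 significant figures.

2.99 m²·K/W

R_SI = 17/5.678 = 2.994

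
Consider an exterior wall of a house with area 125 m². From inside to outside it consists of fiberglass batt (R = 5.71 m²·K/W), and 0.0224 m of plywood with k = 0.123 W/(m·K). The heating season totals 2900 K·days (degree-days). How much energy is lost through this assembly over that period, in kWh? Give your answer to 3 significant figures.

0.0224/0.123 = 0.1821
R_total = 5.71 + 0.1821 = 5.892 m²·K/W
E = A × HDD × 24 / R / 1000 = 125 × 2900 × 24 / 5.892 / 1000 = 1477 kWh

1480 kWh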